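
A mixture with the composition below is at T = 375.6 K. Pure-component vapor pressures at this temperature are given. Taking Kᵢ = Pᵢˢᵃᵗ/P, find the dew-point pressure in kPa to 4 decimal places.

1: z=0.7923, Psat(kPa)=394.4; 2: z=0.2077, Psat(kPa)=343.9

At the dew point ψ → 1, so Σzᵢ/Kᵢ = 1 with Kᵢ = Pᵢˢᵃᵗ/P ⇒ 1/P = Σzᵢ/Pᵢˢᵃᵗ.
1/P = 0.7923/394.4 + 0.2077/343.9 = 0.0026128 ⇒ P = 382.7269 kPa

Pdew = 382.7269 kPa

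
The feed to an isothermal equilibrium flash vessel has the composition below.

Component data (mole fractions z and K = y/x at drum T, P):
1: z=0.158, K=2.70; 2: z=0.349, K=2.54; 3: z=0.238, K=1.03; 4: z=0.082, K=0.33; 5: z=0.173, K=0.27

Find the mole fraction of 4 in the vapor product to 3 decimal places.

Newton iteration, β⁰ = 0.5:
  β = 0.500: g = 0.1744, g' = -0.710 → β = 0.746
  β = 0.746: g = -0.0114, g' = -0.859 → β = 0.732
Converged at β = 0.732.
Compositions from xᵢ = zᵢ/(1+β(Kᵢ−1)), yᵢ = Kᵢxᵢ:
  1: x = 0.070, y = 0.190
  2: x = 0.164, y = 0.417
  3: x = 0.233, y = 0.240
  4: x = 0.161, y = 0.053
  5: x = 0.372, y = 0.100

y_4 = 0.053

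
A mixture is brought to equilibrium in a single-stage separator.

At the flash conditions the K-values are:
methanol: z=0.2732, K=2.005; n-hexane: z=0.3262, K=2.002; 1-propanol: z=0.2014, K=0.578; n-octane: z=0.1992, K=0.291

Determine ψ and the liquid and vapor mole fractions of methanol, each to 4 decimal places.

Let ψ = V/F and solve Σ zᵢ(Kᵢ−1)/(1+ψ(Kᵢ−1)) = 0.
g(0) = ΣzᵢKᵢ − 1 = 0.3752 and g(1) = 1 − Σzᵢ/Kᵢ = -0.3322, so a root lies in (0, 1).
Newton–Raphson from ψ = 0.5:
  ψ = 0.5000: g = 0.07398, g' = -0.5655 → ψ = 0.6308
  ψ = 0.6308: g = -0.00303, g' = -0.6206 → ψ = 0.6259
Converged at ψ = 0.6259.
Compositions from xᵢ = zᵢ/(1+ψ(Kᵢ−1)), yᵢ = Kᵢxᵢ:
  methanol: x = 0.1677, y = 0.3362
  n-hexane: x = 0.2005, y = 0.4013
  1-propanol: x = 0.2737, y = 0.1582
  n-octane: x = 0.3581, y = 0.1042

ψ = 0.6259, x_methanol = 0.1677, y_methanol = 0.3362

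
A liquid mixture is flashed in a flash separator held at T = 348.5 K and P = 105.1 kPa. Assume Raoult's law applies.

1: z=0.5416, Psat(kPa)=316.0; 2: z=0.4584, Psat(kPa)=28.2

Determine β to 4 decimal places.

β = 0.5118

Raoult's law: Kᵢ = Pᵢˢᵃᵗ/P = Pᵢˢᵃᵗ/105.1.
  K_1 = 316.0/105.1 = 3.006660, K_2 = 28.2/105.1 = 0.268316
Let β = V/F and solve Σ zᵢ(Kᵢ−1)/(1+β(Kᵢ−1)) = 0.
Feasibility: ΣzᵢKᵢ = 1.7514, Σzᵢ/Kᵢ = 1.8886 — both > 1, two phases present.
Newton–Raphson from β = 0.58:
  β = 0.5800: g = -0.08043, g' = -1.2064 → β = 0.5133
  β = 0.5133: g = -0.00181, g' = -1.1586 → β = 0.5118
Converged at β = 0.5118.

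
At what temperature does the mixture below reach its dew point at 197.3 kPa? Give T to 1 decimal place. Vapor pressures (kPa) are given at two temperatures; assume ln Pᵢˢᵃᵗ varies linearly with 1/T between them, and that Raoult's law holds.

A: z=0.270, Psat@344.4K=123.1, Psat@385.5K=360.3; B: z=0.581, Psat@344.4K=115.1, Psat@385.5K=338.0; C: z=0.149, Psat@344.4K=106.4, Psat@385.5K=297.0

Dew-point temperature: Σzᵢ·P/Pᵢˢᵃᵗ(T) = 1. Interpolate ln Pᵢˢᵃᵗ = aᵢ + bᵢ/T.
  T = 344.4 K: ΣzᵢP/Pᵢˢᵃᵗ = 1.7050
  T = 385.5 K: ΣzᵢP/Pᵢˢᵃᵗ = 0.5860
  T = 364.9 K: ΣzᵢP/Pᵢˢᵃᵗ = 0.9711
  T = 354.6 K: ΣzᵢP/Pᵢˢᵃᵗ = 1.2781
  T = 359.8 K: ΣzᵢP/Pᵢˢᵃᵗ = 1.1104
  T = 362.4 K: ΣzᵢP/Pᵢˢᵃᵗ = 1.0366
Interpolating between 362.4 K and 364.9 K gives T ≈ 363.8 K.

T = 363.8 K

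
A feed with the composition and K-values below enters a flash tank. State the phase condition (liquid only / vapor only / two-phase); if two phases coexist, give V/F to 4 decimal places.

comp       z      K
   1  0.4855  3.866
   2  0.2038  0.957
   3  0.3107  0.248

ΣzᵢKᵢ = 2.1490; Σzᵢ/Kᵢ = 1.5914.
Both exceed 1, so a two-phase solution exists.
Material balance + equilibrium reduce to Σ zᵢ(Kᵢ−1)/(1+ψ(Kᵢ−1)) = 0.
Iterate (Newton) starting at ψ = 0.6:
  ψ = 0.6000: g = 0.07690, g' = -1.1230 → ψ = 0.6685
  ψ = 0.6685: g = -0.00165, g' = -1.1799 → ψ = 0.6671
Converged at ψ = 0.6671.

two-phase, V/F = 0.6671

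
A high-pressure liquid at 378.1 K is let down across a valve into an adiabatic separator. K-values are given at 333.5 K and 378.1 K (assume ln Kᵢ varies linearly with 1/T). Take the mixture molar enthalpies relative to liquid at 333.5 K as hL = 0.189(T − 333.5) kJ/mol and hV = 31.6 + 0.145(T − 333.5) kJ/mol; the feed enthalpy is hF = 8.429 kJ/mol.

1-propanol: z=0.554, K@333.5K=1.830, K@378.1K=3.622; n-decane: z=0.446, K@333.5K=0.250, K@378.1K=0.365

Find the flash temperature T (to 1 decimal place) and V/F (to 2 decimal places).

Adiabatic flash: solve Rachford–Rice at each trial T, then check hF = ψ·hV(T) + (1−ψ)·hL(T).
  T = 333.5 K: K = (1.830, 0.250), RR gives ψ = 0.201, H_out = 6.362 kJ/mol
  T = 378.1 K: K = (3.622, 0.365), RR gives ψ = 0.702, H_out = 29.245 kJ/mol
  T = 355.8 K: K = (2.630, 0.306), RR gives ψ = 0.524, H_out = 20.269 kJ/mol
  T = 344.6 K: K = (2.205, 0.277), RR gives ψ = 0.396, H_out = 14.430 kJ/mol
  T = 339.1 K: K = (2.014, 0.264), RR gives ψ = 0.312, H_out = 10.849 kJ/mol
  T = 336.3 K: K = (1.920, 0.257), RR gives ψ = 0.261, H_out = 8.738 kJ/mol
  T = 334.9 K: K = (1.875, 0.253), RR gives ψ = 0.232, H_out = 7.587 kJ/mol
Linear interpolation between T = 334.9 (H_out = 7.587) and T = 336.3 (H_out = 8.738) on hF = 8.429 gives T ≈ 335.9 K, at which ψ = 0.25.

T = 335.9 K, V/F = 0.25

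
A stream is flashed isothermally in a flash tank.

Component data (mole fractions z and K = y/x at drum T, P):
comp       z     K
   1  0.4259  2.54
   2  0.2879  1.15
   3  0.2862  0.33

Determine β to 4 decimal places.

Let β = V/F and solve Σ zᵢ(Kᵢ−1)/(1+β(Kᵢ−1)) = 0.
Feasibility: ΣzᵢKᵢ = 1.5073, Σzᵢ/Kᵢ = 1.2853 — both > 1, two phases present.
Newton iteration, β⁰ = 0.65:
  β = 0.6500: g = 0.02744, g' = -0.6608 → β = 0.6915
  β = 0.6915: g = -0.00054, g' = -0.6883 → β = 0.6907
Converged at β = 0.6907.

β = 0.6907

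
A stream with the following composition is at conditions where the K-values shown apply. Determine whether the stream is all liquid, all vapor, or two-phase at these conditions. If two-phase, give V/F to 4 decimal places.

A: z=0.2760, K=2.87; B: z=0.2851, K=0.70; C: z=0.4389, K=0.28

two-phase, V/F = 0.1063

ΣzᵢKᵢ = 1.1146; Σzᵢ/Kᵢ = 2.0710.
Both exceed 1, so a two-phase solution exists.
Let ψ = V/F and solve Σ zᵢ(Kᵢ−1)/(1+ψ(Kᵢ−1)) = 0.
Iterate (Newton) starting at ψ = 0.5:
  ψ = 0.5000: g = -0.32766, g' = -0.8488 → ψ = 0.1140
  ψ = 0.1140: g = -0.00736, g' = -0.9534 → ψ = 0.1062
  ψ = 0.1062: g = 0.00005, g' = -0.9659 → ψ = 0.1063
Converged at ψ = 0.1063.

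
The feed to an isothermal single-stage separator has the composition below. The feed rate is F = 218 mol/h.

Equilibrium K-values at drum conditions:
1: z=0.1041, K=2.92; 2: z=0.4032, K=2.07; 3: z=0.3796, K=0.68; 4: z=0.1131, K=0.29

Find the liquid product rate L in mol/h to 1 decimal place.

Rachford–Rice: g(ψ) = Σ zᵢ(Kᵢ−1)/(1+ψ(Kᵢ−1)) = 0.
g(0) = ΣzᵢKᵢ − 1 = 0.4295 and g(1) = 1 − Σzᵢ/Kᵢ = -0.1787, so a root lies in (0, 1).
Newton iteration, ψ⁰ = 0.55:
  ψ = 0.5500: g = 0.08964, g' = -0.4844 → ψ = 0.7350
  ψ = 0.7350: g = -0.00240, g' = -0.5265 → ψ = 0.7305
Converged at ψ = 0.7305.
Then V = ψ·F = 0.7305·218 = 159.2 mol/h and L = F − V = 58.8 mol/h.

L = 58.8 mol/h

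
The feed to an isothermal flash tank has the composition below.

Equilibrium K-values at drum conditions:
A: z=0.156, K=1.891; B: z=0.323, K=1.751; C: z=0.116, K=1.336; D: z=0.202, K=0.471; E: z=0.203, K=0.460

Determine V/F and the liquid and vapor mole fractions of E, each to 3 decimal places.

V/F = 0.527, x_E = 0.284, y_E = 0.131

Iterate (Newton) starting at V/F = 0.48:
  V/F = 0.480: g = 0.0180, g' = -0.378 → V/F = 0.528
  V/F = 0.528: g = -0.0001, g' = -0.385 → V/F = 0.527
Converged at V/F = 0.527.
Compositions from xᵢ = zᵢ/(1+V/F(Kᵢ−1)), yᵢ = Kᵢxᵢ:
  A: x = 0.106, y = 0.201
  B: x = 0.231, y = 0.405
  C: x = 0.099, y = 0.132
  D: x = 0.280, y = 0.132
  E: x = 0.284, y = 0.131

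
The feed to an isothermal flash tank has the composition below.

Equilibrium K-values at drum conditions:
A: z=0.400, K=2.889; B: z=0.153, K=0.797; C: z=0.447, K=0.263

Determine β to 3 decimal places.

β = 0.327

Rachford–Rice: g(β) = Σ zᵢ(Kᵢ−1)/(1+β(Kᵢ−1)) = 0.
Check two-phase: ΣzᵢKᵢ = 1.395 > 1 and Σzᵢ/Kᵢ = 2.030 > 1, so g(0) = 0.395 > 0 and g(1) = -1.030 < 0.
Iterate (Newton) starting at β = 0.55:
  β = 0.550: g = -0.2184, g' = -1.038 → β = 0.340
  β = 0.340: g = -0.0125, g' = -0.969 → β = 0.327
Converged at β = 0.327.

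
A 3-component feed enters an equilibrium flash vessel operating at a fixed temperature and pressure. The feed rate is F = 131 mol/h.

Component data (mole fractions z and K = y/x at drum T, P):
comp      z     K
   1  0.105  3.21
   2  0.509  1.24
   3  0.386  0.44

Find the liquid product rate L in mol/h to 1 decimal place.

L = 93.8 mol/h

Let ψ = V/F and solve Σ zᵢ(Kᵢ−1)/(1+ψ(Kᵢ−1)) = 0.
g(0) = ΣzᵢKᵢ − 1 = 0.138 and g(1) = 1 − Σzᵢ/Kᵢ = -0.320, so a root lies in (0, 1).
Iterate (Newton) starting at ψ = 0.62:
  ψ = 0.620: g = -0.1269, g' = -0.398 → ψ = 0.301
  ψ = 0.301: g = -0.0066, g' = -0.386 → ψ = 0.284
Converged at ψ = 0.284.
Then V = ψ·F = 0.2837·131 = 37.2 mol/h and L = F − V = 93.8 mol/h.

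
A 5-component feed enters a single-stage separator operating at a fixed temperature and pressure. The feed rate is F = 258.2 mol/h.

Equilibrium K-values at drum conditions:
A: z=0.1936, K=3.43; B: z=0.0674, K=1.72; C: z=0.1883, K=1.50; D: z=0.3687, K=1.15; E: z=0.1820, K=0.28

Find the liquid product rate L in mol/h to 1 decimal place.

L = 52.3 mol/h

Iterate (Newton) starting at ψ = 0.53:
  ψ = 0.5300: g = 0.15451, g' = -0.5200 → ψ = 0.8272
  ψ = 0.8272: g = -0.02148, g' = -0.7468 → ψ = 0.7984
  ψ = 0.7984: g = -0.00071, g' = -0.6990 → ψ = 0.7974
Converged at ψ = 0.7974.
Then V = ψ·F = 0.7974·258.2 = 205.9 mol/h and L = F − V = 52.3 mol/h.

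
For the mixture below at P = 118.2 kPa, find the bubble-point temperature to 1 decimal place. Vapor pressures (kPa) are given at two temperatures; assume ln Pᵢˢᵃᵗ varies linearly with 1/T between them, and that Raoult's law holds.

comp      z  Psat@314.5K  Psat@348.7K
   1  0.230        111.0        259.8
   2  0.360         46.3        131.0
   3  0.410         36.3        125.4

T = 338.3 K

Bubble-point temperature: ΣzᵢPᵢˢᵃᵗ(T) = P. Interpolate ln Pᵢˢᵃᵗ = aᵢ + bᵢ/T.
  T = 314.5 K: ΣzᵢPᵢˢᵃᵗ = 57.08 kPa
  T = 348.7 K: ΣzᵢPᵢˢᵃᵗ = 158.33 kPa
  T = 331.6 K: ΣzᵢPᵢˢᵃᵗ = 97.28 kPa
  T = 340.1 K: ΣzᵢPᵢˢᵃᵗ = 124.60 kPa
  T = 335.9 K: ΣzᵢPᵢˢᵃᵗ = 110.41 kPa
  T = 338.0 K: ΣzᵢPᵢˢᵃᵗ = 117.33 kPa
Interpolating between 338.0 K and 340.1 K gives T ≈ 338.3 K.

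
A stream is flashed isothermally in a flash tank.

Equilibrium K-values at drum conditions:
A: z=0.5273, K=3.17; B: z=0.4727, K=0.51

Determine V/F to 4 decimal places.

Rachford–Rice: g(V/F) = Σ zᵢ(Kᵢ−1)/(1+V/F(Kᵢ−1)) = 0.
Check two-phase: ΣzᵢKᵢ = 1.9126 > 1 and Σzᵢ/Kᵢ = 1.0932 > 1, so g(0) = 0.9126 > 0 and g(1) = -0.0932 < 0.
Newton iteration, V/F⁰ = 0.4:
  V/F = 0.4000: g = 0.32446, g' = -0.8872 → V/F = 0.7657
  V/F = 0.7657: g = 0.05918, g' = -0.6412 → V/F = 0.8580
  V/F = 0.8580: g = 0.00017, g' = -0.6410 → V/F = 0.8583
Converged at V/F = 0.8583.

V/F = 0.8583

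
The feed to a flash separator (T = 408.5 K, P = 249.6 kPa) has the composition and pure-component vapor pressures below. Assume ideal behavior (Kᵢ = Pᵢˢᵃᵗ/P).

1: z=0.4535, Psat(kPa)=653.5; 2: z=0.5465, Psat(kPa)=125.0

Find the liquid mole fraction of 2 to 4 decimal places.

x_2 = 0.7642

Raoult's law: Kᵢ = Pᵢˢᵃᵗ/P = Pᵢˢᵃᵗ/249.6.
  K_1 = 653.5/249.6 = 2.618189, K_2 = 125.0/249.6 = 0.500801
Rachford–Rice: g(β) = Σ zᵢ(Kᵢ−1)/(1+β(Kᵢ−1)) = 0.
Feasibility: ΣzᵢKᵢ = 1.4610, Σzᵢ/Kᵢ = 1.2645 — both > 1, two phases present.
Iterate (Newton) starting at β = 0.46:
  β = 0.4600: g = 0.06656, g' = -0.6197 → β = 0.5674
  β = 0.5674: g = 0.00195, g' = -0.5878 → β = 0.5707
Converged at β = 0.5707.
Compositions from xᵢ = zᵢ/(1+β(Kᵢ−1)), yᵢ = Kᵢxᵢ:
  1: x = 0.2358, y = 0.6173
  2: x = 0.7642, y = 0.3827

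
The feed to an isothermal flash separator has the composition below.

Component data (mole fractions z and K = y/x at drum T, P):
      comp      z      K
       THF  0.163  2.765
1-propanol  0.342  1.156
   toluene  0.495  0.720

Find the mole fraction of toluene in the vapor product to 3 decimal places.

y_toluene = 0.447

Material balance + equilibrium reduce to Σ zᵢ(Kᵢ−1)/(1+ψ(Kᵢ−1)) = 0.
Check two-phase: ΣzᵢKᵢ = 1.202 > 1 and Σzᵢ/Kᵢ = 1.042 > 1, so g(0) = 0.202 > 0 and g(1) = -0.042 < 0.
Iterate (Newton) starting at ψ = 0.44:
  ψ = 0.440: g = 0.0538, g' = -0.219 → ψ = 0.686
  ψ = 0.686: g = 0.0068, g' = -0.170 → ψ = 0.726
Converged at ψ = 0.726.
Compositions from xᵢ = zᵢ/(1+ψ(Kᵢ−1)), yᵢ = Kᵢxᵢ:
  THF: x = 0.071, y = 0.197
  1-propanol: x = 0.307, y = 0.355
  toluene: x = 0.621, y = 0.447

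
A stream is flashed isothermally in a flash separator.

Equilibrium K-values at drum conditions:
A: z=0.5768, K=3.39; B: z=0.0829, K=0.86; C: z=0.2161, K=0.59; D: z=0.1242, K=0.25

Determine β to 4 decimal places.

Material balance + equilibrium reduce to Σ zᵢ(Kᵢ−1)/(1+β(Kᵢ−1)) = 0.
Check two-phase: ΣzᵢKᵢ = 2.1852 > 1 and Σzᵢ/Kᵢ = 1.1296 > 1, so g(0) = 1.1852 > 0 and g(1) = -0.1296 < 0.
Iterate (Newton) starting at β = 0.34:
  β = 0.3400: g = 0.52037, g' = -1.1795 → β = 0.7812
  β = 0.7812: g = 0.11252, g' = -0.8889 → β = 0.9078
  β = 0.9078: g = -0.01132, g' = -1.1080 → β = 0.8975
  β = 0.8975: g = -0.00014, g' = -1.0801 → β = 0.8974
Converged at β = 0.8974.

β = 0.8974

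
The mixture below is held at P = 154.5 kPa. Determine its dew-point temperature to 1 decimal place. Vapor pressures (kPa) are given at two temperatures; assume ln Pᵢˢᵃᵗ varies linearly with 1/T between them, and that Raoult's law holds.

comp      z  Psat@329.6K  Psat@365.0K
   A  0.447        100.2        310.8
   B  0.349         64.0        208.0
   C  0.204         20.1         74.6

T = 361.8 K

Dew-point temperature: Σzᵢ·P/Pᵢˢᵃᵗ(T) = 1. Interpolate ln Pᵢˢᵃᵗ = aᵢ + bᵢ/T.
  T = 329.6 K: ΣzᵢP/Pᵢˢᵃᵗ = 3.0998
  T = 365.0 K: ΣzᵢP/Pᵢˢᵃᵗ = 0.9039
  T = 347.3 K: ΣzᵢP/Pᵢˢᵃᵗ = 1.6209
  T = 356.1 K: ΣzᵢP/Pᵢˢᵃᵗ = 1.2035
  T = 360.6 K: ΣzᵢP/Pᵢˢᵃᵗ = 1.0394
  T = 362.8 K: ΣzᵢP/Pᵢˢᵃᵗ = 0.9689
Interpolating between 360.6 K and 362.8 K gives T ≈ 361.8 K.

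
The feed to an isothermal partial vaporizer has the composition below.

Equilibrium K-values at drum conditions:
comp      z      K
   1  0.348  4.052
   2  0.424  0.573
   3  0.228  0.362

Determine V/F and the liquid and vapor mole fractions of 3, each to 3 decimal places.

V/F = 0.472, x_3 = 0.326, y_3 = 0.118

Material balance + equilibrium reduce to Σ zᵢ(Kᵢ−1)/(1+V/F(Kᵢ−1)) = 0.
Feasibility: ΣzᵢKᵢ = 1.736, Σzᵢ/Kᵢ = 1.456 — both > 1, two phases present.
Iterate (Newton) starting at V/F = 0.48:
  V/F = 0.480: g = -0.0065, g' = -0.849 → V/F = 0.472
Converged at V/F = 0.472.
Compositions from xᵢ = zᵢ/(1+V/F(Kᵢ−1)), yᵢ = Kᵢxᵢ:
  1: x = 0.143, y = 0.578
  2: x = 0.531, y = 0.304
  3: x = 0.326, y = 0.118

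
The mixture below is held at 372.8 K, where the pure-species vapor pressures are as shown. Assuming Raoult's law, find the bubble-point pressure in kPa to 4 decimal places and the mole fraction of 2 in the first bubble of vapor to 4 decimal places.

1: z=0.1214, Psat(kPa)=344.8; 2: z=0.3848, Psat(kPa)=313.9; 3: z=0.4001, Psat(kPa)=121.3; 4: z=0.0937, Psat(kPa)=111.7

At the bubble point ψ → 0, so ΣzᵢKᵢ = 1 with Kᵢ = Pᵢˢᵃᵗ/P ⇒ P = ΣzᵢPᵢˢᵃᵗ.
P = 0.1214·344.8 + 0.3848·313.9 + 0.4001·121.3 + 0.0937·111.7 = 221.6459 kPa
yᵢ = zᵢPᵢˢᵃᵗ/P ⇒ y_2 = 0.3848·313.9/221.6459 = 0.5450

Pbub = 221.6459 kPa, y_2 = 0.5450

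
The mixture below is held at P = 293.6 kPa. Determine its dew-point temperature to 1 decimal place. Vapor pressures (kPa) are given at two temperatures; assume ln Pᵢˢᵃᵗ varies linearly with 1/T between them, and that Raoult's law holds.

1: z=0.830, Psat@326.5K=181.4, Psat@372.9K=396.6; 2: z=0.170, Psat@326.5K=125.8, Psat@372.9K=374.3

Dew-point temperature: Σzᵢ·P/Pᵢˢᵃᵗ(T) = 1. Interpolate ln Pᵢˢᵃᵗ = aᵢ + bᵢ/T.
  T = 326.5 K: ΣzᵢP/Pᵢˢᵃᵗ = 1.7401
  T = 372.9 K: ΣzᵢP/Pᵢˢᵃᵗ = 0.7478
  T = 349.7 K: ΣzᵢP/Pᵢˢᵃᵗ = 1.1071
  T = 361.3 K: ΣzᵢP/Pᵢˢᵃᵗ = 0.9038
  T = 355.5 K: ΣzᵢP/Pᵢˢᵃᵗ = 0.9985
  T = 352.6 K: ΣzᵢP/Pᵢˢᵃᵗ = 1.0509
Interpolating between 352.6 K and 355.5 K gives T ≈ 355.4 K.

T = 355.4 K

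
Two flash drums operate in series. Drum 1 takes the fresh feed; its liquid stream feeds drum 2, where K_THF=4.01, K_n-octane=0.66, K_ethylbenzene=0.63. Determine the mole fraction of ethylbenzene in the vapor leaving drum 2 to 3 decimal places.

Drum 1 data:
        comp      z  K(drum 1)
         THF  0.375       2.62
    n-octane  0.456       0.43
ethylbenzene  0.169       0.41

Drum 1:
Iterate (Newton) starting at ψ₁ = 0.4:
  ψ₁ = 0.400: g = -0.0986, g' = -0.712 → ψ₁ = 0.262
  ψ₁ = 0.262: g = 0.0034, g' = -0.772 → ψ₁ = 0.266
Converged at ψ₁ = 0.266.
Drum-1 compositions:
  THF: x = 0.262, y = 0.687
  n-octane: x = 0.537, y = 0.231
  ethylbenzene: x = 0.200, y = 0.082
Drum-2 feed = drum-1 liquid: z₂ = (0.2621, 0.5375, 0.2004).
Drum 2:
Iterate (Newton) starting at ψ₂ = 0.5:
  ψ₂ = 0.500: g = 0.0038, g' = -0.510 → ψ₂ = 0.507
Converged at ψ₂ = 0.507.
  THF: x = 0.104, y = 0.416
  n-octane: x = 0.650, y = 0.429
  ethylbenzene: x = 0.247, y = 0.155

y_ethylbenzene (drum 2) = 0.155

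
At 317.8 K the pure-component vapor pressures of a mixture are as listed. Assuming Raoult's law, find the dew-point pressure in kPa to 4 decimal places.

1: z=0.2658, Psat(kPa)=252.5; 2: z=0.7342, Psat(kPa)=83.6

Pdew = 101.6780 kPa

At the dew point ψ → 1, so Σzᵢ/Kᵢ = 1 with Kᵢ = Pᵢˢᵃᵗ/P ⇒ 1/P = Σzᵢ/Pᵢˢᵃᵗ.
1/P = 0.2658/252.5 + 0.7342/83.6 = 0.0098350 ⇒ P = 101.6780 kPa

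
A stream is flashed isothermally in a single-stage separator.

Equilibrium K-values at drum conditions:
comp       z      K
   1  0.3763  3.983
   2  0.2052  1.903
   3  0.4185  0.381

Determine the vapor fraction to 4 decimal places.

ψ = 0.7217

Let ψ = V/F and solve Σ zᵢ(Kᵢ−1)/(1+ψ(Kᵢ−1)) = 0.
g(0) = ΣzᵢKᵢ − 1 = 1.0487 and g(1) = 1 − Σzᵢ/Kᵢ = -0.3007, so a root lies in (0, 1).
Iterate (Newton) starting at ψ = 0.56:
  ψ = 0.5600: g = 0.14691, g' = -0.9190 → ψ = 0.7199
  ψ = 0.7199: g = 0.00169, g' = -0.9212 → ψ = 0.7217
Converged at ψ = 0.7217.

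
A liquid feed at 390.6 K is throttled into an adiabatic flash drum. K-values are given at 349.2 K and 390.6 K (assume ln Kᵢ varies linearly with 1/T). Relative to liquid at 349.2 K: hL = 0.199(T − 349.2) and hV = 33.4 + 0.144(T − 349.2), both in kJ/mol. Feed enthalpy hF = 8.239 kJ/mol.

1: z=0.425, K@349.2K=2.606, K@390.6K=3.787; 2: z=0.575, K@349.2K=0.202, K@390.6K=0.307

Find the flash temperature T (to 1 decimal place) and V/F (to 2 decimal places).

T = 354.9 K, V/F = 0.21

Adiabatic flash: solve Rachford–Rice at each trial T, then check hF = ψ·hV(T) + (1−ψ)·hL(T).
  T = 349.2 K: K = (2.606, 0.202), RR gives ψ = 0.175, H_out = 5.830 kJ/mol
  T = 390.6 K: K = (3.787, 0.307), RR gives ψ = 0.407, H_out = 20.904 kJ/mol
  T = 369.9 K: K = (3.175, 0.252), RR gives ψ = 0.304, H_out = 13.918 kJ/mol
  T = 359.5 K: K = (2.883, 0.226), RR gives ψ = 0.244, H_out = 10.057 kJ/mol
  T = 354.4 K: K = (2.744, 0.214), RR gives ψ = 0.211, H_out = 8.026 kJ/mol
  T = 356.9 K: K = (2.812, 0.220), RR gives ψ = 0.228, H_out = 9.035 kJ/mol
  T = 355.6 K: K = (2.777, 0.217), RR gives ψ = 0.219, H_out = 8.514 kJ/mol
Linear interpolation between T = 354.4 (H_out = 8.026) and T = 355.6 (H_out = 8.514) on hF = 8.239 gives T ≈ 354.9 K, at which ψ = 0.21.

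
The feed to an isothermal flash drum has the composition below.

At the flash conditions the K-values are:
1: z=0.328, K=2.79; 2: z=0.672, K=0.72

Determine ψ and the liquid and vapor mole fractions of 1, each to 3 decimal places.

Material balance + equilibrium reduce to Σ zᵢ(Kᵢ−1)/(1+ψ(Kᵢ−1)) = 0.
Feasibility: ΣzᵢKᵢ = 1.399, Σzᵢ/Kᵢ = 1.051 — both > 1, two phases present.
Binary case is linear: z₁(K₁−1)(1+ψ(K₂−1)) + z₂(K₂−1)(1+ψ(K₁−1)) = 0
⇒ ψ = [z₁(K₁−1)+z₂(K₂−1)] / [−(K₁−1)(K₂−1)] = 0.3990/0.5012 = 0.796
Compositions from xᵢ = zᵢ/(1+ψ(Kᵢ−1)), yᵢ = Kᵢxᵢ:
  1: x = 0.135, y = 0.377
  2: x = 0.865, y = 0.623

ψ = 0.796, x_1 = 0.135, y_1 = 0.377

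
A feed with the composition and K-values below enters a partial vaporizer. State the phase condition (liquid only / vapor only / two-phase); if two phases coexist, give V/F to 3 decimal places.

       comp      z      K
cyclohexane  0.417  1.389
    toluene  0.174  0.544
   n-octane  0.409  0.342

liquid only

ΣzᵢKᵢ = 0.814; Σzᵢ/Kᵢ = 1.816.
Since ΣzᵢKᵢ < 1 the mixture is below its bubble point — single liquid phase.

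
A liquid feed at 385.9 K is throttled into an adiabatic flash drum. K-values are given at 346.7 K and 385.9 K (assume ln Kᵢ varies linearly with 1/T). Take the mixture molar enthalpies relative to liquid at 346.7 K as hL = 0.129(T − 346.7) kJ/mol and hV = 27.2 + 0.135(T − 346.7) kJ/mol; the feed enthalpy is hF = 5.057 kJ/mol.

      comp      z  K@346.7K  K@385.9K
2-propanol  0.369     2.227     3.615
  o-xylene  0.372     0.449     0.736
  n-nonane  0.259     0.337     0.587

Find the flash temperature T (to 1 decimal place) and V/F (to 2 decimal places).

T = 350.3 K, V/F = 0.17

Adiabatic flash: solve Rachford–Rice at each trial T, then check hF = ψ·hV(T) + (1−ψ)·hL(T).
  T = 346.7 K: K = (2.227, 0.449, 0.337), RR gives ψ = 0.104, H_out = 2.815 kJ/mol
  T = 385.9 K: K = (3.615, 0.736, 0.587), RR gives ψ = 0.870, H_out = 28.939 kJ/mol
  T = 366.3 K: K = (2.874, 0.583, 0.451), RR gives ψ = 0.442, H_out = 14.614 kJ/mol
  T = 356.5 K: K = (2.539, 0.513, 0.392), RR gives ψ = 0.276, H_out = 8.789 kJ/mol
  T = 351.6 K: K = (2.380, 0.480, 0.364), RR gives ψ = 0.192, H_out = 5.866 kJ/mol
  T = 349.1 K: K = (2.301, 0.464, 0.350), RR gives ψ = 0.148, H_out = 4.332 kJ/mol
  T = 350.4 K: K = (2.342, 0.473, 0.357), RR gives ψ = 0.171, H_out = 5.135 kJ/mol
Linear interpolation between T = 349.1 (H_out = 4.332) and T = 350.4 (H_out = 5.135) on hF = 5.057 gives T ≈ 350.3 K, at which ψ = 0.17.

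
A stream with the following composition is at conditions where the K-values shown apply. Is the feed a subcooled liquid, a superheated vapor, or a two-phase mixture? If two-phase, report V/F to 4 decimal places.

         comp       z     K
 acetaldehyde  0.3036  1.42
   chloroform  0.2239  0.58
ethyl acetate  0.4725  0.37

ΣzᵢKᵢ = 0.7358; Σzᵢ/Kᵢ = 1.8769.
Since ΣzᵢKᵢ < 1 the mixture is below its bubble point — single liquid phase.

subcooled liquid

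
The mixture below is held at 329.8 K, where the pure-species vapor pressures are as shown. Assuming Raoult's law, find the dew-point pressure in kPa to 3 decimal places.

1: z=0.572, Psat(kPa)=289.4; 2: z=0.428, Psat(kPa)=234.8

At the dew point ψ → 1, so Σzᵢ/Kᵢ = 1 with Kᵢ = Pᵢˢᵃᵗ/P ⇒ 1/P = Σzᵢ/Pᵢˢᵃᵗ.
1/P = 0.572/289.4 + 0.428/234.8 = 0.003799 ⇒ P = 263.204 kPa

Pdew = 263.204 kPa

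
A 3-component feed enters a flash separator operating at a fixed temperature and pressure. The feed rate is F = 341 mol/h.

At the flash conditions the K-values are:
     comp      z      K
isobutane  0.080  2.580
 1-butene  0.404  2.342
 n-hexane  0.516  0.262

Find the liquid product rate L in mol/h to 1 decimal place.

L = 244.9 mol/h

Iterate (Newton) starting at ψ = 0.5:
  ψ = 0.500: g = -0.2084, g' = -1.029 → ψ = 0.297
  ψ = 0.297: g = -0.0144, g' = -0.925 → ψ = 0.282
Converged at ψ = 0.282.
Then V = ψ·F = 0.2819·341 = 96.1 mol/h and L = F − V = 244.9 mol/h.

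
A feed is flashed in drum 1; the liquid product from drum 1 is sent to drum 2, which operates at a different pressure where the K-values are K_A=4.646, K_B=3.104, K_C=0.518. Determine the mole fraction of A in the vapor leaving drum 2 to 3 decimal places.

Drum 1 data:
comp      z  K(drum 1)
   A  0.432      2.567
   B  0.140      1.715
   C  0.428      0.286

Drum 1:
Rachford–Rice: g(ψ₁) = Σ zᵢ(Kᵢ−1)/(1+ψ₁(Kᵢ−1)) = 0.
Feasibility: ΣzᵢKᵢ = 1.471, Σzᵢ/Kᵢ = 1.746 — both > 1, two phases present.
Newton iteration, ψ₁⁰ = 0.5:
  ψ₁ = 0.500: g = -0.0220, g' = -0.900 → ψ₁ = 0.476
  ψ₁ = 0.476: g = -0.0001, g' = -0.888 → ψ₁ = 0.475
Converged at ψ₁ = 0.475.
Drum-1 compositions:
  A: x = 0.248, y = 0.635
  B: x = 0.104, y = 0.179
  C: x = 0.648, y = 0.185
Drum-2 feed = drum-1 liquid: z₂ = (0.2476, 0.1045, 0.6480).
Drum 2:
Material balance + equilibrium reduce to Σ zᵢ(Kᵢ−1)/(1+ψ₂(Kᵢ−1)) = 0.
Feasibility: ΣzᵢKᵢ = 1.810, Σzᵢ/Kᵢ = 1.338 — both > 1, two phases present.
Newton–Raphson from ψ₂ = 0.5:
  ψ₂ = 0.500: g = 0.0154, g' = -0.784 → ψ₂ = 0.520
Converged at ψ₂ = 0.520.
  A: x = 0.086, y = 0.397
  B: x = 0.050, y = 0.155
  C: x = 0.865, y = 0.448

y_A (drum 2) = 0.397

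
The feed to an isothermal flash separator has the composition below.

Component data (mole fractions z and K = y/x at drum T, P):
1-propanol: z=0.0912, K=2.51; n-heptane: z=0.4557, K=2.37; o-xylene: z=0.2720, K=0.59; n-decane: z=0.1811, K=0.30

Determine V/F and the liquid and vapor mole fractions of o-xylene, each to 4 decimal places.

Rachford–Rice: g(V/F) = Σ zᵢ(Kᵢ−1)/(1+V/F(Kᵢ−1)) = 0.
g(0) = ΣzᵢKᵢ − 1 = 0.5237 and g(1) = 1 − Σzᵢ/Kᵢ = -0.2933, so a root lies in (0, 1).
Newton–Raphson from V/F = 0.68:
  V/F = 0.6800: g = -0.00540, g' = -0.6910 → V/F = 0.6722
Converged at V/F = 0.6722.
Compositions from xᵢ = zᵢ/(1+V/F(Kᵢ−1)), yᵢ = Kᵢxᵢ:
  1-propanol: x = 0.0453, y = 0.1136
  n-heptane: x = 0.2372, y = 0.5623
  o-xylene: x = 0.3755, y = 0.2215
  n-decane: x = 0.3420, y = 0.1026

V/F = 0.6722, x_o-xylene = 0.3755, y_o-xylene = 0.2215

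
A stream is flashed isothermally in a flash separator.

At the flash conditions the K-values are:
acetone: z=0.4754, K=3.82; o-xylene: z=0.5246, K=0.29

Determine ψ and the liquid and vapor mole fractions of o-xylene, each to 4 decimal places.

Iterate (Newton) starting at ψ = 0.43:
  ψ = 0.4300: g = 0.06975, g' = -1.3202 → ψ = 0.4828
  ψ = 0.4828: g = 0.00092, g' = -1.2902 → ψ = 0.4835
Converged at ψ = 0.4835.
Compositions from xᵢ = zᵢ/(1+ψ(Kᵢ−1)), yᵢ = Kᵢxᵢ:
  acetone: x = 0.2011, y = 0.7683
  o-xylene: x = 0.7989, y = 0.2317

ψ = 0.4835, x_o-xylene = 0.7989, y_o-xylene = 0.2317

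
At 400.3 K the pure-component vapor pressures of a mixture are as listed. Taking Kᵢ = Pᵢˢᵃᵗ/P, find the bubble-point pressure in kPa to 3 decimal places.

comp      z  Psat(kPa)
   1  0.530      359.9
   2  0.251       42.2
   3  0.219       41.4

Pbub = 210.406 kPa

At the bubble point ψ → 0, so ΣzᵢKᵢ = 1 with Kᵢ = Pᵢˢᵃᵗ/P ⇒ P = ΣzᵢPᵢˢᵃᵗ.
P = 0.530·359.9 + 0.251·42.2 + 0.219·41.4 = 210.406 kPa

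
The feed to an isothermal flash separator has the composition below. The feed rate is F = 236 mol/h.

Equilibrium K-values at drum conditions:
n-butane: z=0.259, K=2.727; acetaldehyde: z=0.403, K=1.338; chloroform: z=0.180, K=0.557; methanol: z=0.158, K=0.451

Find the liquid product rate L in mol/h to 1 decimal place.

L = 37.4 mol/h

Let β = V/F and solve Σ zᵢ(Kᵢ−1)/(1+β(Kᵢ−1)) = 0.
Check two-phase: ΣzᵢKᵢ = 1.417 > 1 and Σzᵢ/Kᵢ = 1.070 > 1, so g(0) = 0.417 > 0 and g(1) = -0.070 < 0.
Iterate (Newton) starting at β = 0.5:
  β = 0.500: g = 0.1346, g' = -0.405 → β = 0.832
  β = 0.832: g = 0.0038, g' = -0.408 → β = 0.842
Converged at β = 0.842.
Then V = β·F = 0.8415·236 = 198.6 mol/h and L = F − V = 37.4 mol/h.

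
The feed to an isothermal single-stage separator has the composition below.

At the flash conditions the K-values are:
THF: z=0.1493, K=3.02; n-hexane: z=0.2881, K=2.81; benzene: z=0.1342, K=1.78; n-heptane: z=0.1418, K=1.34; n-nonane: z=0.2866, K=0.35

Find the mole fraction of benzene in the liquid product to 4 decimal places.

Rachford–Rice: g(ψ) = Σ zᵢ(Kᵢ−1)/(1+ψ(Kᵢ−1)) = 0.
g(0) = ΣzᵢKᵢ − 1 = 0.7896 and g(1) = 1 − Σzᵢ/Kᵢ = -0.1520, so a root lies in (0, 1).
Newton–Raphson from ψ = 0.64:
  ψ = 0.6400: g = 0.16356, g' = -0.7209 → ψ = 0.8669
  ψ = 0.8669: g = -0.01447, g' = -0.8978 → ψ = 0.8508
  ψ = 0.8508: g = -0.00019, g' = -0.8741 → ψ = 0.8505
Converged at ψ = 0.8505.
Compositions from xᵢ = zᵢ/(1+ψ(Kᵢ−1)), yᵢ = Kᵢxᵢ:
  THF: x = 0.0549, y = 0.1659
  n-hexane: x = 0.1134, y = 0.3188
  benzene: x = 0.0807, y = 0.1436
  n-heptane: x = 0.1100, y = 0.1474
  n-nonane: x = 0.6410, y = 0.2243

x_benzene = 0.0807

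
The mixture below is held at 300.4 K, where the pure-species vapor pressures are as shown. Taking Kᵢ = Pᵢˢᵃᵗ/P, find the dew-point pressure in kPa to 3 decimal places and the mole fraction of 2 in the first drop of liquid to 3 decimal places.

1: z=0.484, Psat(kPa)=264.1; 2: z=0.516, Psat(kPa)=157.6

Pdew = 195.819 kPa, x_2 = 0.641

At the dew point ψ → 1, so Σzᵢ/Kᵢ = 1 with Kᵢ = Pᵢˢᵃᵗ/P ⇒ 1/P = Σzᵢ/Pᵢˢᵃᵗ.
1/P = 0.484/264.1 + 0.516/157.6 = 0.005107 ⇒ P = 195.819 kPa
xᵢ = zᵢP/Pᵢˢᵃᵗ ⇒ x_2 = 0.516·195.819/157.6 = 0.641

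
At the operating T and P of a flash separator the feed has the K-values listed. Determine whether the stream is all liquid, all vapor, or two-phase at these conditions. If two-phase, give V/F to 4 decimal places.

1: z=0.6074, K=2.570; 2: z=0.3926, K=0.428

two-phase, V/F = 0.8118

ΣzᵢKᵢ = 1.7291; Σzᵢ/Kᵢ = 1.1536.
Both exceed 1, so a two-phase solution exists.
Iterate (Newton) starting at ψ = 0.5:
  ψ = 0.5000: g = 0.21972, g' = -0.7219 → ψ = 0.8044
  ψ = 0.8044: g = 0.00547, g' = -0.7331 → ψ = 0.8118
Converged at ψ = 0.8118.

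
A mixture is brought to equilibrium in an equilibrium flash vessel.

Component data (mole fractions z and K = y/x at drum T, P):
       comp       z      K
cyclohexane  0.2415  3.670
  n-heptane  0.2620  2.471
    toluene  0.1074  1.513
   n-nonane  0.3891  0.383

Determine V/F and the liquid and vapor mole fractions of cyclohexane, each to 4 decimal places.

Rachford–Rice: g(V/F) = Σ zᵢ(Kᵢ−1)/(1+V/F(Kᵢ−1)) = 0.
g(0) = ΣzᵢKᵢ − 1 = 0.8452 and g(1) = 1 − Σzᵢ/Kᵢ = -0.2587, so a root lies in (0, 1).
Iterate (Newton) starting at V/F = 0.5:
  V/F = 0.5000: g = 0.19489, g' = -0.8317 → V/F = 0.7343
  V/F = 0.7343: g = 0.00412, g' = -0.8375 → V/F = 0.7393
Converged at V/F = 0.7392.
Compositions from xᵢ = zᵢ/(1+V/F(Kᵢ−1)), yᵢ = Kᵢxᵢ:
  cyclohexane: x = 0.0812, y = 0.2980
  n-heptane: x = 0.1255, y = 0.3101
  toluene: x = 0.0779, y = 0.1178
  n-nonane: x = 0.7154, y = 0.2740

V/F = 0.7392, x_cyclohexane = 0.0812, y_cyclohexane = 0.2980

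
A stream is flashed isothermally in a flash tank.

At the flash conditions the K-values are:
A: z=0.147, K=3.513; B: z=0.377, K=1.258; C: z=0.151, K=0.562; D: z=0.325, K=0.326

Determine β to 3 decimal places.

β = 0.219

Newton–Raphson from β = 0.32:
  β = 0.320: g = -0.0616, g' = -0.586 → β = 0.215
  β = 0.215: g = 0.0029, g' = -0.651 → β = 0.219
Converged at β = 0.219.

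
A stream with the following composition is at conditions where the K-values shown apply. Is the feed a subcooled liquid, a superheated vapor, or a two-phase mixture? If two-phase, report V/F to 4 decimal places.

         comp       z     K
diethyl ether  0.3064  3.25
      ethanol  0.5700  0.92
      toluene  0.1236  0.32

two-phase, V/F = 0.8272

ΣzᵢKᵢ = 1.5598; Σzᵢ/Kᵢ = 1.1001.
Both exceed 1, so a two-phase solution exists.
Let ψ = V/F and solve Σ zᵢ(Kᵢ−1)/(1+ψ(Kᵢ−1)) = 0.
Newton–Raphson from ψ = 0.49:
  ψ = 0.4900: g = 0.15439, g' = -0.4834 → ψ = 0.8094
  ψ = 0.8094: g = 0.00868, g' = -0.4818 → ψ = 0.8274
  ψ = 0.8274: g = -0.00009, g' = -0.4924 → ψ = 0.8272
Converged at ψ = 0.8272.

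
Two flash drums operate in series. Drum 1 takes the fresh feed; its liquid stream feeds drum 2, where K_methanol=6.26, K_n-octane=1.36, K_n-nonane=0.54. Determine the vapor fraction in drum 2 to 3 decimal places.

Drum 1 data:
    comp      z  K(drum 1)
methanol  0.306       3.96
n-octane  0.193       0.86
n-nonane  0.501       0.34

V/F (drum 2) = 0.344

Drum 1:
Rachford–Rice: g(ψ₁) = Σ zᵢ(Kᵢ−1)/(1+ψ₁(Kᵢ−1)) = 0.
Feasibility: ΣzᵢKᵢ = 1.548, Σzᵢ/Kᵢ = 1.775 — both > 1, two phases present.
Iterate (Newton) starting at ψ₁ = 0.5:
  ψ₁ = 0.500: g = -0.1574, g' = -0.926 → ψ₁ = 0.330
  ψ₁ = 0.330: g = 0.0070, g' = -1.047 → ψ₁ = 0.337
Converged at ψ₁ = 0.337.
Drum-1 compositions:
  methanol: x = 0.153, y = 0.607
  n-octane: x = 0.203, y = 0.174
  n-nonane: x = 0.644, y = 0.219
Drum-2 feed = drum-1 liquid: z₂ = (0.1532, 0.2026, 0.6442).
Drum 2:
Rachford–Rice: g(ψ₂) = Σ zᵢ(Kᵢ−1)/(1+ψ₂(Kᵢ−1)) = 0.
Check two-phase: ΣzᵢKᵢ = 1.583 > 1 and Σzᵢ/Kᵢ = 1.366 > 1, so g(0) = 0.583 > 0 and g(1) = -0.366 < 0.
Newton iteration, ψ₂⁰ = 0.61:
  ψ₂ = 0.610: g = -0.1606, g' = -0.520 → ψ₂ = 0.301
  ψ₂ = 0.301: g = 0.0336, g' = -0.840 → ψ₂ = 0.341
  ψ₂ = 0.341: g = 0.0018, g' = -0.755 → ψ₂ = 0.344
Converged at ψ₂ = 0.344.
  methanol: x = 0.055, y = 0.342
  n-octane: x = 0.180, y = 0.245
  n-nonane: x = 0.765, y = 0.413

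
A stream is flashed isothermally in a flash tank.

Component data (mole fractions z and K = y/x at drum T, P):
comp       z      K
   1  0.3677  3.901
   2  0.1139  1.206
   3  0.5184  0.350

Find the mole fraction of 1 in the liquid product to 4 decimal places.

Let β = V/F and solve Σ zᵢ(Kᵢ−1)/(1+β(Kᵢ−1)) = 0.
Check two-phase: ΣzᵢKᵢ = 1.7532 > 1 and Σzᵢ/Kᵢ = 1.6698 > 1, so g(0) = 0.7532 > 0 and g(1) = -0.6698 < 0.
Newton–Raphson from β = 0.59:
  β = 0.5900: g = -0.13226, g' = -1.0010 → β = 0.4579
  β = 0.4579: g = -0.00014, g' = -1.0188 → β = 0.4577
Converged at β = 0.4577.
Compositions from xᵢ = zᵢ/(1+β(Kᵢ−1)), yᵢ = Kᵢxᵢ:
  1: x = 0.1580, y = 0.6162
  2: x = 0.1041, y = 0.1255
  3: x = 0.7380, y = 0.2583

x_1 = 0.1580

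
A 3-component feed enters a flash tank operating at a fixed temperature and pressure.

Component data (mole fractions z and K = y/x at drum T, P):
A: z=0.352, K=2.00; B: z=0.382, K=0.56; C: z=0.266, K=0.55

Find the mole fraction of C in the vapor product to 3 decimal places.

y_C = 0.156

Rachford–Rice: g(ψ) = Σ zᵢ(Kᵢ−1)/(1+ψ(Kᵢ−1)) = 0.
Check two-phase: ΣzᵢKᵢ = 1.064 > 1 and Σzᵢ/Kᵢ = 1.342 > 1, so g(0) = 0.064 > 0 and g(1) = -0.342 < 0.
Iterate (Newton) starting at ψ = 0.42:
  ψ = 0.420: g = -0.1059, g' = -0.368 → ψ = 0.132
  ψ = 0.132: g = 0.0052, g' = -0.419 → ψ = 0.145
Converged at ψ = 0.145.
Compositions from xᵢ = zᵢ/(1+ψ(Kᵢ−1)), yᵢ = Kᵢxᵢ:
  A: x = 0.308, y = 0.615
  B: x = 0.408, y = 0.228
  C: x = 0.285, y = 0.156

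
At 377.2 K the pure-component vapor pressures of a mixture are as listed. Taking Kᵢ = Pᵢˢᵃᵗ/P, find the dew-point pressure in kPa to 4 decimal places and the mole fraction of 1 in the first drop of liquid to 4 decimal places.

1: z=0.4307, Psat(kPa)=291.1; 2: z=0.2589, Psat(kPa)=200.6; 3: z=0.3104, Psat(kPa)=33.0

At the dew point ψ → 1, so Σzᵢ/Kᵢ = 1 with Kᵢ = Pᵢˢᵃᵗ/P ⇒ 1/P = Σzᵢ/Pᵢˢᵃᵗ.
1/P = 0.4307/291.1 + 0.2589/200.6 + 0.3104/33.0 = 0.0121762 ⇒ P = 82.1271 kPa
xᵢ = zᵢP/Pᵢˢᵃᵗ ⇒ x_1 = 0.4307·82.1271/291.1 = 0.1215

Pdew = 82.1271 kPa, x_1 = 0.1215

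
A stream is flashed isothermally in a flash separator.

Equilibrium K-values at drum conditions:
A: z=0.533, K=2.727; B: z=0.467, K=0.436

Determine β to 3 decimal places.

β = 0.675

Material balance + equilibrium reduce to Σ zᵢ(Kᵢ−1)/(1+β(Kᵢ−1)) = 0.
Check two-phase: ΣzᵢKᵢ = 1.657 > 1 and Σzᵢ/Kᵢ = 1.267 > 1, so g(0) = 0.657 > 0 and g(1) = -0.267 < 0.
Binary case is linear: z₁(K₁−1)(1+β(K₂−1)) + z₂(K₂−1)(1+β(K₁−1)) = 0
⇒ β = [z₁(K₁−1)+z₂(K₂−1)] / [−(K₁−1)(K₂−1)] = 0.6571/0.9740 = 0.675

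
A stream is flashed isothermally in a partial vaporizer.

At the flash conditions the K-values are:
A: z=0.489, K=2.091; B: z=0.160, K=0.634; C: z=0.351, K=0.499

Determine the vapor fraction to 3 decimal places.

Newton–Raphson from ψ = 0.5:
  ψ = 0.500: g = 0.0389, g' = -0.433 → ψ = 0.590
  ψ = 0.590: g = 0.0003, g' = -0.428 → ψ = 0.591
Converged at ψ = 0.591.

ψ = 0.591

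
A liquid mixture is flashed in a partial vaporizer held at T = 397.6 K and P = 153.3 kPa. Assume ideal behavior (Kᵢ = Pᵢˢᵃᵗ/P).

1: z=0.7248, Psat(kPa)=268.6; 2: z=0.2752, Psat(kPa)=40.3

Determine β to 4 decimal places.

β = 0.6174

Raoult's law: Kᵢ = Pᵢˢᵃᵗ/P = Pᵢˢᵃᵗ/153.3.
  K_1 = 268.6/153.3 = 1.752120, K_2 = 40.3/153.3 = 0.262883
Material balance + equilibrium reduce to Σ zᵢ(Kᵢ−1)/(1+β(Kᵢ−1)) = 0.
Feasibility: ΣzᵢKᵢ = 1.3423, Σzᵢ/Kᵢ = 1.4605 — both > 1, two phases present.
Binary case is linear: z₁(K₁−1)(1+β(K₂−1)) + z₂(K₂−1)(1+β(K₁−1)) = 0
⇒ β = [z₁(K₁−1)+z₂(K₂−1)] / [−(K₁−1)(K₂−1)] = 0.34228/0.55440 = 0.6174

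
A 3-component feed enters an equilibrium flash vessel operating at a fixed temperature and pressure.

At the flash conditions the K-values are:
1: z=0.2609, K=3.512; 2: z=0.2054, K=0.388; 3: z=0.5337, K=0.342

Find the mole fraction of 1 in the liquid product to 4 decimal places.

x_1 = 0.2044

Material balance + equilibrium reduce to Σ zᵢ(Kᵢ−1)/(1+ψ(Kᵢ−1)) = 0.
Feasibility: ΣzᵢKᵢ = 1.1785, Σzᵢ/Kᵢ = 2.1642 — both > 1, two phases present.
Newton–Raphson from ψ = 0.37:
  ψ = 0.3700: g = -0.28701, g' = -0.9745 → ψ = 0.0755
  ψ = 0.0755: g = 0.04960, g' = -1.5037 → ψ = 0.1085
  ψ = 0.1085: g = 0.00224, g' = -1.3730 → ψ = 0.1101
Converged at ψ = 0.1101.
Compositions from xᵢ = zᵢ/(1+ψ(Kᵢ−1)), yᵢ = Kᵢxᵢ:
  1: x = 0.2044, y = 0.7178
  2: x = 0.2202, y = 0.0855
  3: x = 0.5754, y = 0.1968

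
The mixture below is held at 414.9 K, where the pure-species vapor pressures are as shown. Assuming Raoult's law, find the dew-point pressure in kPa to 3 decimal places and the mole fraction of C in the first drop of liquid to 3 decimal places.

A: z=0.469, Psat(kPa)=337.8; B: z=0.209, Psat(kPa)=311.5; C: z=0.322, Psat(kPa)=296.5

Pdew = 317.930 kPa, x_C = 0.345

At the dew point ψ → 1, so Σzᵢ/Kᵢ = 1 with Kᵢ = Pᵢˢᵃᵗ/P ⇒ 1/P = Σzᵢ/Pᵢˢᵃᵗ.
1/P = 0.469/337.8 + 0.209/311.5 + 0.322/296.5 = 0.003145 ⇒ P = 317.930 kPa
xᵢ = zᵢP/Pᵢˢᵃᵗ ⇒ x_C = 0.322·317.930/296.5 = 0.345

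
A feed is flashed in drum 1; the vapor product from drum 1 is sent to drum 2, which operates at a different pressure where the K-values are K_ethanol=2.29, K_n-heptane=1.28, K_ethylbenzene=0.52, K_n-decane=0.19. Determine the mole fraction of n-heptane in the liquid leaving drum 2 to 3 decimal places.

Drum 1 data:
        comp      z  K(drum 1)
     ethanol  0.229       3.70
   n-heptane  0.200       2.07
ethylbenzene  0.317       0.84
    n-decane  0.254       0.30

Drum 1:
Material balance + equilibrium reduce to Σ zᵢ(Kᵢ−1)/(1+ψ₁(Kᵢ−1)) = 0.
Feasibility: ΣzᵢKᵢ = 1.604, Σzᵢ/Kᵢ = 1.383 — both > 1, two phases present.
Newton–Raphson from ψ₁ = 0.6:
  ψ₁ = 0.600: g = 0.0037, g' = -0.708 → ψ₁ = 0.605
Converged at ψ₁ = 0.605.
Drum-1 compositions:
  ethanol: x = 0.087, y = 0.322
  n-heptane: x = 0.121, y = 0.251
  ethylbenzene: x = 0.351, y = 0.295
  n-decane: x = 0.441, y = 0.132
Drum-2 feed = drum-1 vapor: z₂ = (0.3217, 0.2513, 0.2948, 0.1322).
Drum 2:
Newton–Raphson from ψ₂ = 0.5:
  ψ₂ = 0.500: g = -0.0522, g' = -0.576 → ψ₂ = 0.409
  ψ₂ = 0.409: g = -0.0016, g' = -0.544 → ψ₂ = 0.406
Converged at ψ₂ = 0.406.
  ethanol: x = 0.211, y = 0.483
  n-heptane: x = 0.226, y = 0.289
  ethylbenzene: x = 0.366, y = 0.190
  n-decane: x = 0.197, y = 0.037

x_n-heptane (drum 2) = 0.226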